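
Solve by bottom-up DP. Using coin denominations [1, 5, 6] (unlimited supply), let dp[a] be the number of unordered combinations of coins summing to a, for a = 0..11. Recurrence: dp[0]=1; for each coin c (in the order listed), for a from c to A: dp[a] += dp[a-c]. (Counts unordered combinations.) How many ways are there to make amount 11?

after  coin     0     1     2     3     4     5     6     7     8     9    10    11
          1     1     1     1     1     1     1     1     1     1     1     1     1
          5     1     1     1     1     1     2     2     2     2     2     3     3
          6     1     1     1     1     1     2     3     3     3     3     4     5

5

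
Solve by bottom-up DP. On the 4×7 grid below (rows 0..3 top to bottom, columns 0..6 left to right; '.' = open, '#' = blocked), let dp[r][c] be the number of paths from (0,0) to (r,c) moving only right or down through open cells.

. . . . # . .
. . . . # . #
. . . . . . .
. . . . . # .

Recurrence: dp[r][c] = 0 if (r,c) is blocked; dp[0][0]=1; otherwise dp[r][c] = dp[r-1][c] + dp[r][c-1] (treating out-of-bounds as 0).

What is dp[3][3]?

r\c   0   1   2   3   4   5   6
  0   1   1   1   1   0   0   0
  1   1   2   3   4   0   0   0
  2   1   3   6  10  10  10  10
  3   1   4  10  20  30   0  10

20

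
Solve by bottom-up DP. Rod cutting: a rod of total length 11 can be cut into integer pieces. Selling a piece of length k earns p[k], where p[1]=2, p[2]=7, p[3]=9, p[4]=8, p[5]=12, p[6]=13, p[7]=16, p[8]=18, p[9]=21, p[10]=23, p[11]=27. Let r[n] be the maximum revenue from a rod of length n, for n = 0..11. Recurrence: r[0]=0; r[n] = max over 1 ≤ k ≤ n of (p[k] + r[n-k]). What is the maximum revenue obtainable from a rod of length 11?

   n    0    1    2    3    4    5    6    7    8    9   10   11
r[n]    0    2    7    9   14   16   21   23   28   30   35   37

37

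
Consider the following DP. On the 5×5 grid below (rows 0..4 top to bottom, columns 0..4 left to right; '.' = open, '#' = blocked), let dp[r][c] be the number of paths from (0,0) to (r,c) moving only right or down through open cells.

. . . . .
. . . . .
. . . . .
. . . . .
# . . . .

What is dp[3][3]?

r\c   0   1   2   3   4
  0   1   1   1   1   1
  1   1   2   3   4   5
  2   1   3   6  10  15
  3   1   4  10  20  35
  4   0   4  14  34  69

20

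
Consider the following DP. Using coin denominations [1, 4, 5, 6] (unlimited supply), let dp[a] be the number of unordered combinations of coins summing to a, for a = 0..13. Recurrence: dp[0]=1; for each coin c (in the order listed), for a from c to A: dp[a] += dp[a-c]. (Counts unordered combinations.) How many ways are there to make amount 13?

after  coin     0     1     2     3     4     5     6     7     8     9    10    11    12    13
          1     1     1     1     1     1     1     1     1     1     1     1     1     1     1
          4     1     1     1     1     2     2     2     2     3     3     3     3     4     4
          5     1     1     1     1     2     3     3     3     4     5     6     6     7     8
          6     1     1     1     1     2     3     4     4     5     6     8     9    11    12

12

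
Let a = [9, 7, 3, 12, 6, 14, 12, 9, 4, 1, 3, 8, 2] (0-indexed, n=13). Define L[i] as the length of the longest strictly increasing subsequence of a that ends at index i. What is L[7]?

3

   i    0    1    2    3    4    5    6    7    8    9   10   11   12
a[i]    9    7    3   12    6   14   12    9    4    1    3    8    2
L[i]    1    1    1    2    2    3    3    3    2    1    2    3    2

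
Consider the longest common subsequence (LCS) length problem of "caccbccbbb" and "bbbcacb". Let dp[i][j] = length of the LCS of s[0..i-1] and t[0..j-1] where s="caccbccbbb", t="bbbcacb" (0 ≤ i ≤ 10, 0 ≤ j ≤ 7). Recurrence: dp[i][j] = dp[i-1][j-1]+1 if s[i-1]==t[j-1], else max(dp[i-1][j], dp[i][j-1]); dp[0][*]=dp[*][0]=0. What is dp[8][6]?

3

   ''  b  b  b  c  a  c  b
''  0  0  0  0  0  0  0  0
 c  0  0  0  0  1  1  1  1
 a  0  0  0  0  1  2  2  2
 c  0  0  0  0  1  2  3  3
 c  0  0  0  0  1  2  3  3
 b  0  1  1  1  1  2  3  4
 c  0  1  1  1  2  2  3  4
 c  0  1  1  1  2  2  3  4
 b  0  1  2  2  2  2  3  4
 b  0  1  2  3  3  3  3  4
 b  0  1  2  3  3  3  3  4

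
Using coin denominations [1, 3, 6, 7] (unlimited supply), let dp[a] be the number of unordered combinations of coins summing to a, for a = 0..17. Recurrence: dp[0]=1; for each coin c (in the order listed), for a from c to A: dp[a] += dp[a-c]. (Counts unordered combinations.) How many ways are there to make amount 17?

after  coin     0     1     2     3     4     5     6     7     8     9    10    11    12    13    14    15    16    17
          1     1     1     1     1     1     1     1     1     1     1     1     1     1     1     1     1     1     1
          3     1     1     1     2     2     2     3     3     3     4     4     4     5     5     5     6     6     6
          6     1     1     1     2     2     2     4     4     4     6     6     6     9     9     9    12    12    12
          7     1     1     1     2     2     2     4     5     5     7     8     8    11    13    14    17    19    20

20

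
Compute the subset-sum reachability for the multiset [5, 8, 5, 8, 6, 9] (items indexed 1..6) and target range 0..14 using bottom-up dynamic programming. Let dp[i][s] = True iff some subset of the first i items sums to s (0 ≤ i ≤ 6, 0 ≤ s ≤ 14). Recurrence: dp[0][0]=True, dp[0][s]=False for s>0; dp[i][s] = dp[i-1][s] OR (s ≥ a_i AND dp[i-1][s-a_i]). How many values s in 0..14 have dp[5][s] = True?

i\s   0   1   2   3   4   5   6   7   8   9  10  11  12  13  14
  0   T   F   F   F   F   F   F   F   F   F   F   F   F   F   F
  1   T   F   F   F   F   T   F   F   F   F   F   F   F   F   F
  2   T   F   F   F   F   T   F   F   T   F   F   F   F   T   F
  3   T   F   F   F   F   T   F   F   T   F   T   F   F   T   F
  4   T   F   F   F   F   T   F   F   T   F   T   F   F   T   F
  5   T   F   F   F   F   T   T   F   T   F   T   T   F   T   T
  6   T   F   F   F   F   T   T   F   T   T   T   T   F   T   T

8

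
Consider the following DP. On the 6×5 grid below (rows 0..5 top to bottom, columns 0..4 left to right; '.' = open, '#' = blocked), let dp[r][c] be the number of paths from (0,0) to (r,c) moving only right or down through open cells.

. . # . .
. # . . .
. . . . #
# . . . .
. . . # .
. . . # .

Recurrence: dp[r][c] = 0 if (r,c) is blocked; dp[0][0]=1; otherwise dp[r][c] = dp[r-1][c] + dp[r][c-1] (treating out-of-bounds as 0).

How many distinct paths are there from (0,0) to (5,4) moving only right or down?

r\c   0   1   2   3   4
  0   1   1   0   0   0
  1   1   0   0   0   0
  2   1   1   1   1   0
  3   0   1   2   3   3
  4   0   1   3   0   3
  5   0   1   4   0   3

3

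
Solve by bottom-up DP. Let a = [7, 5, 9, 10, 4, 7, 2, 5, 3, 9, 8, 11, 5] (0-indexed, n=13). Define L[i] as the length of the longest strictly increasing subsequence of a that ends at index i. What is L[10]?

   i    0    1    2    3    4    5    6    7    8    9   10   11   12
a[i]    7    5    9   10    4    7    2    5    3    9    8   11    5
L[i]    1    1    2    3    1    2    1    2    2    3    3    4    3

3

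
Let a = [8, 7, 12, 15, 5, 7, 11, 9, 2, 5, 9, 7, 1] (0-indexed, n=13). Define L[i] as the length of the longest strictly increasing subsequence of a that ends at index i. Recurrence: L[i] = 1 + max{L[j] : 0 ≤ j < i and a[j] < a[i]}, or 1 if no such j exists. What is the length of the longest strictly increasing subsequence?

   i    0    1    2    3    4    5    6    7    8    9   10   11   12
a[i]    8    7   12   15    5    7   11    9    2    5    9    7    1
L[i]    1    1    2    3    1    2    3    3    1    2    3    3    1

3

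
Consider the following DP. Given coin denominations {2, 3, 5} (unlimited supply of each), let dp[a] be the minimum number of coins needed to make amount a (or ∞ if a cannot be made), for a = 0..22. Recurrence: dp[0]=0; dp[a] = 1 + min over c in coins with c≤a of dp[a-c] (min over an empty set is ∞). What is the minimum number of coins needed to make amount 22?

5

 a  0  1  2  3  4  5  6  7  8  9 10 11 12 13 14 15 16 17 18 19 20 21 22
dp  0  -  1  1  2  1  2  2  2  3  2  3  3  3  4  3  4  4  4  5  4  5  5
(- denotes ∞ / unreachable)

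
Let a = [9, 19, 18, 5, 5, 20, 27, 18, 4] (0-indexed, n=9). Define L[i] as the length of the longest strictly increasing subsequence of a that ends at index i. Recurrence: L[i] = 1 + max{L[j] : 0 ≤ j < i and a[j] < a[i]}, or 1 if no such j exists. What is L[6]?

4

   i    0    1    2    3    4    5    6    7    8
a[i]    9   19   18    5    5   20   27   18    4
L[i]    1    2    2    1    1    3    4    2    1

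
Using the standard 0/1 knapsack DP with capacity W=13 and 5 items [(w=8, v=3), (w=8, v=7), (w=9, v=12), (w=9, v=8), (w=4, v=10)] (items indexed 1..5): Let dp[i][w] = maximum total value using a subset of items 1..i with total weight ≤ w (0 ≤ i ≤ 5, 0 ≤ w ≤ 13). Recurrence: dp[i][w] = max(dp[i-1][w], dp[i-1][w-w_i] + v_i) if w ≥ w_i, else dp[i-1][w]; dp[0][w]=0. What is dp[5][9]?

i\w   0   1   2   3   4   5   6   7   8   9  10  11  12  13
  0   0   0   0   0   0   0   0   0   0   0   0   0   0   0
  1   0   0   0   0   0   0   0   0   3   3   3   3   3   3
  2   0   0   0   0   0   0   0   0   7   7   7   7   7   7
  3   0   0   0   0   0   0   0   0   7  12  12  12  12  12
  4   0   0   0   0   0   0   0   0   7  12  12  12  12  12
  5   0   0   0   0  10  10  10  10  10  12  12  12  17  22

12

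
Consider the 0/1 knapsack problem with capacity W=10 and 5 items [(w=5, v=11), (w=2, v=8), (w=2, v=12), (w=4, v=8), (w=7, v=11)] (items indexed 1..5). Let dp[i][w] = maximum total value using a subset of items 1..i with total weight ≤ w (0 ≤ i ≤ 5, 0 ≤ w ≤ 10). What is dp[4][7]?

23

i\w   0   1   2   3   4   5   6   7   8   9  10
  0   0   0   0   0   0   0   0   0   0   0   0
  1   0   0   0   0   0  11  11  11  11  11  11
  2   0   0   8   8   8  11  11  19  19  19  19
  3   0   0  12  12  20  20  20  23  23  31  31
  4   0   0  12  12  20  20  20  23  28  31  31
  5   0   0  12  12  20  20  20  23  28  31  31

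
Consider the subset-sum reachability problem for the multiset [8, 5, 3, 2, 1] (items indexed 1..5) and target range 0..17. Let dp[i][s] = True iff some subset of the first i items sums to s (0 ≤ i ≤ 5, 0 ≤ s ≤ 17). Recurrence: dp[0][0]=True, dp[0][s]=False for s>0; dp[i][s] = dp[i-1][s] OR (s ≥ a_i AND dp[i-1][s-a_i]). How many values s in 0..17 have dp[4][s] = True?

11

i\s   0   1   2   3   4   5   6   7   8   9  10  11  12  13  14  15  16  17
  0   T   F   F   F   F   F   F   F   F   F   F   F   F   F   F   F   F   F
  1   T   F   F   F   F   F   F   F   T   F   F   F   F   F   F   F   F   F
  2   T   F   F   F   F   T   F   F   T   F   F   F   F   T   F   F   F   F
  3   T   F   F   T   F   T   F   F   T   F   F   T   F   T   F   F   T   F
  4   T   F   T   T   F   T   F   T   T   F   T   T   F   T   F   T   T   F
  5   T   T   T   T   T   T   T   T   T   T   T   T   T   T   T   T   T   T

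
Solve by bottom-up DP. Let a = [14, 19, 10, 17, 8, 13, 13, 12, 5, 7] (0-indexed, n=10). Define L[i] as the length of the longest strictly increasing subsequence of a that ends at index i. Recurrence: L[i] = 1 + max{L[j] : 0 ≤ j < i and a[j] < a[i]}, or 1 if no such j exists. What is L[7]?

2

   i    0    1    2    3    4    5    6    7    8    9
a[i]   14   19   10   17    8   13   13   12    5    7
L[i]    1    2    1    2    1    2    2    2    1    2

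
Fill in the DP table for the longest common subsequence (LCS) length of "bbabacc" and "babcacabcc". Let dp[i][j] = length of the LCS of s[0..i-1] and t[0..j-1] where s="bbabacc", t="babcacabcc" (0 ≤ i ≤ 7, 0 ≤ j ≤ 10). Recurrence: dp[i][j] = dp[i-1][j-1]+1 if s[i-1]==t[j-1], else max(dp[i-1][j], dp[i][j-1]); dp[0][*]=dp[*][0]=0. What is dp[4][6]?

3

   ''  b  a  b  c  a  c  a  b  c  c
''  0  0  0  0  0  0  0  0  0  0  0
 b  0  1  1  1  1  1  1  1  1  1  1
 b  0  1  1  2  2  2  2  2  2  2  2
 a  0  1  2  2  2  3  3  3  3  3  3
 b  0  1  2  3  3  3  3  3  4  4  4
 a  0  1  2  3  3  4  4  4  4  4  4
 c  0  1  2  3  4  4  5  5  5  5  5
 c  0  1  2  3  4  4  5  5  5  6  6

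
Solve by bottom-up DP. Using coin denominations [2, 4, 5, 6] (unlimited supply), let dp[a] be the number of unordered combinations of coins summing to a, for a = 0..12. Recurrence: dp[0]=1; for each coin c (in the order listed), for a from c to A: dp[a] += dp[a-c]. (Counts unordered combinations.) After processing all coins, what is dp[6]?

after  coin     0     1     2     3     4     5     6     7     8     9    10    11    12
          2     1     0     1     0     1     0     1     0     1     0     1     0     1
          4     1     0     1     0     2     0     2     0     3     0     3     0     4
          5     1     0     1     0     2     1     2     1     3     2     4     2     5
          6     1     0     1     0     2     1     3     1     4     2     6     3     8

3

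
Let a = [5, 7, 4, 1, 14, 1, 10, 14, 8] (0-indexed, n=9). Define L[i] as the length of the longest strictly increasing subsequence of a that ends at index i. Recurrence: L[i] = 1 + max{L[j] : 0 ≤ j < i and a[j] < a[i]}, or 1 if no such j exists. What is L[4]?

3

   i    0    1    2    3    4    5    6    7    8
a[i]    5    7    4    1   14    1   10   14    8
L[i]    1    2    1    1    3    1    3    4    3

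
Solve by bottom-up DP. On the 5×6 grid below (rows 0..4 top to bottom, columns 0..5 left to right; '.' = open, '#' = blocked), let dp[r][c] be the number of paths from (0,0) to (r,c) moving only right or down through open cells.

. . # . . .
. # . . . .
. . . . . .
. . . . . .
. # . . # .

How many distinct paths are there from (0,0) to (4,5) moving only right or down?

r\c   0   1   2   3   4   5
  0   1   1   0   0   0   0
  1   1   0   0   0   0   0
  2   1   1   1   1   1   1
  3   1   2   3   4   5   6
  4   1   0   3   7   0   6

6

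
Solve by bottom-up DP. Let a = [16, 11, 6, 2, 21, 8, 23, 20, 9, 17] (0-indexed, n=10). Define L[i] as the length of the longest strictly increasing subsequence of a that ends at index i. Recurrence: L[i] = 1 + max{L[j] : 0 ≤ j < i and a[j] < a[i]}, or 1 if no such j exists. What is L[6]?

   i    0    1    2    3    4    5    6    7    8    9
a[i]   16   11    6    2   21    8   23   20    9   17
L[i]    1    1    1    1    2    2    3    3    3    4

3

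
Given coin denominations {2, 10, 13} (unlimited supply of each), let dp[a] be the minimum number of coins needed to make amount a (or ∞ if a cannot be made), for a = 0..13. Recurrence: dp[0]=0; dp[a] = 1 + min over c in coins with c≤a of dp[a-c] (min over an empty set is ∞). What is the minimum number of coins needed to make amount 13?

 a  0  1  2  3  4  5  6  7  8  9 10 11 12 13
dp  0  -  1  -  2  -  3  -  4  -  1  -  2  1
(- denotes ∞ / unreachable)

1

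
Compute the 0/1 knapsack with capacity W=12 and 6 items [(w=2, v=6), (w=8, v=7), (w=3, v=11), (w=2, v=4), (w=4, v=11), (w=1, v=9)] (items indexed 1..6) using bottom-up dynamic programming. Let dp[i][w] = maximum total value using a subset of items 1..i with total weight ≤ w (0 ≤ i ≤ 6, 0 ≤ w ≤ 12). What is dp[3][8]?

i\w   0   1   2   3   4   5   6   7   8   9  10  11  12
  0   0   0   0   0   0   0   0   0   0   0   0   0   0
  1   0   0   6   6   6   6   6   6   6   6   6   6   6
  2   0   0   6   6   6   6   6   6   7   7  13  13  13
  3   0   0   6  11  11  17  17  17  17  17  17  18  18
  4   0   0   6  11  11  17  17  21  21  21  21  21  21
  5   0   0   6  11  11  17  17  22  22  28  28  32  32
  6   0   9   9  15  20  20  26  26  31  31  37  37  41

17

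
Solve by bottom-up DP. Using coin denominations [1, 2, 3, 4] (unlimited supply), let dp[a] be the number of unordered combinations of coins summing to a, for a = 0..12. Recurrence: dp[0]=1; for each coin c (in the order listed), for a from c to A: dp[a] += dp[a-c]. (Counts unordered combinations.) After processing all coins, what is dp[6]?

9

after  coin     0     1     2     3     4     5     6     7     8     9    10    11    12
          1     1     1     1     1     1     1     1     1     1     1     1     1     1
          2     1     1     2     2     3     3     4     4     5     5     6     6     7
          3     1     1     2     3     4     5     7     8    10    12    14    16    19
          4     1     1     2     3     5     6     9    11    15    18    23    27    34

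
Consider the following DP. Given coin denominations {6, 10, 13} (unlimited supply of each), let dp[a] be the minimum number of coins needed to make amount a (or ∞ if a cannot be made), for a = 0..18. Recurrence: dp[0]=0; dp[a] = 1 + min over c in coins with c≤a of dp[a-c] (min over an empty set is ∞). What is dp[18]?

3

 a  0  1  2  3  4  5  6  7  8  9 10 11 12 13 14 15 16 17 18
dp  0  -  -  -  -  -  1  -  -  -  1  -  2  1  -  -  2  -  3
(- denotes ∞ / unreachable)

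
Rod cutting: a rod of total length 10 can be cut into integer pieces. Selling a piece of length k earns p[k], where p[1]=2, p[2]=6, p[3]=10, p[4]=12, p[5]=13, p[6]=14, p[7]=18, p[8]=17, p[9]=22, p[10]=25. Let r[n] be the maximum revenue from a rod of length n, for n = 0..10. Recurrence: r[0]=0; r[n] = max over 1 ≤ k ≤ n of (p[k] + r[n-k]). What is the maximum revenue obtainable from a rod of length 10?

   n    0    1    2    3    4    5    6    7    8    9   10
r[n]    0    2    6   10   12   16   20   22   26   30   32

32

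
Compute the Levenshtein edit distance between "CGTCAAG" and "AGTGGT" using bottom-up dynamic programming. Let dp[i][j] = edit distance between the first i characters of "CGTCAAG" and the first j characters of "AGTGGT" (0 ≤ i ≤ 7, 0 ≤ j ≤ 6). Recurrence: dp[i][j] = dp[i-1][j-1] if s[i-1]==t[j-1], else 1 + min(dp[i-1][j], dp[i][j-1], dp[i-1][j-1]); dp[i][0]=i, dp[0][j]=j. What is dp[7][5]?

4

   ''  A  G  T  G  G  T
''  0  1  2  3  4  5  6
 C  1  1  2  3  4  5  6
 G  2  2  1  2  3  4  5
 T  3  3  2  1  2  3  4
 C  4  4  3  2  2  3  4
 A  5  4  4  3  3  3  4
 A  6  5  5  4  4  4  4
 G  7  6  5  5  4  4  5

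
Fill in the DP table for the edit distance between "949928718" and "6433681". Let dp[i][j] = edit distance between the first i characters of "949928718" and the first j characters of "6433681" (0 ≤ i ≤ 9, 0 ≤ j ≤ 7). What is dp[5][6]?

5

   ''  6  4  3  3  6  8  1
''  0  1  2  3  4  5  6  7
 9  1  1  2  3  4  5  6  7
 4  2  2  1  2  3  4  5  6
 9  3  3  2  2  3  4  5  6
 9  4  4  3  3  3  4  5  6
 2  5  5  4  4  4  4  5  6
 8  6  6  5  5  5  5  4  5
 7  7  7  6  6  6  6  5  5
 1  8  8  7  7  7  7  6  5
 8  9  9  8  8  8  8  7  6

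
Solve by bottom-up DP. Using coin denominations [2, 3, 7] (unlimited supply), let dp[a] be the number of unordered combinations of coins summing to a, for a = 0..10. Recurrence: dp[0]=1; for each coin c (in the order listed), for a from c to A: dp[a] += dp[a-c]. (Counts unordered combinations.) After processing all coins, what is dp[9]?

3

after  coin     0     1     2     3     4     5     6     7     8     9    10
          2     1     0     1     0     1     0     1     0     1     0     1
          3     1     0     1     1     1     1     2     1     2     2     2
          7     1     0     1     1     1     1     2     2     2     3     3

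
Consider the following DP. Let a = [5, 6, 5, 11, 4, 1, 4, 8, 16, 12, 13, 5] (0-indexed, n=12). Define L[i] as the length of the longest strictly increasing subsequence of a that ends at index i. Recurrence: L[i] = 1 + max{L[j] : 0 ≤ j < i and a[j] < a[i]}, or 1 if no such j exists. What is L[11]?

   i    0    1    2    3    4    5    6    7    8    9   10   11
a[i]    5    6    5   11    4    1    4    8   16   12   13    5
L[i]    1    2    1    3    1    1    2    3    4    4    5    3

3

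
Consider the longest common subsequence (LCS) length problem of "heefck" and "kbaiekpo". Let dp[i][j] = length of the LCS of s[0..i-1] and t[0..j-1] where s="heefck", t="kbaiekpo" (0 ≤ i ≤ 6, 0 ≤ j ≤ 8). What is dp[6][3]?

1

   ''  k  b  a  i  e  k  p  o
''  0  0  0  0  0  0  0  0  0
 h  0  0  0  0  0  0  0  0  0
 e  0  0  0  0  0  1  1  1  1
 e  0  0  0  0  0  1  1  1  1
 f  0  0  0  0  0  1  1  1  1
 c  0  0  0  0  0  1  1  1  1
 k  0  1  1  1  1  1  2  2  2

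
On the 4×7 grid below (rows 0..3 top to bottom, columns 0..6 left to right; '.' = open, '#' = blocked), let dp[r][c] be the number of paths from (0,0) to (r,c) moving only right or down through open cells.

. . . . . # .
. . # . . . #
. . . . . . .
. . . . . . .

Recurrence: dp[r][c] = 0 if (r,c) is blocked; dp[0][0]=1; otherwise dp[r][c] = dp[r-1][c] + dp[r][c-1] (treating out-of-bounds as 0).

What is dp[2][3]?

4

r\c   0   1   2   3   4   5   6
  0   1   1   1   1   1   0   0
  1   1   2   0   1   2   2   0
  2   1   3   3   4   6   8   8
  3   1   4   7  11  17  25  33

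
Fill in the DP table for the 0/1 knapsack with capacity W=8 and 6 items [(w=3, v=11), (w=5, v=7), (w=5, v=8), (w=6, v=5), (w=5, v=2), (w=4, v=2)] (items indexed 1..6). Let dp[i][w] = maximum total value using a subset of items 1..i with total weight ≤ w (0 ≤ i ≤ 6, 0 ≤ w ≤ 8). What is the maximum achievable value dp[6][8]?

19

i\w   0   1   2   3   4   5   6   7   8
  0   0   0   0   0   0   0   0   0   0
  1   0   0   0  11  11  11  11  11  11
  2   0   0   0  11  11  11  11  11  18
  3   0   0   0  11  11  11  11  11  19
  4   0   0   0  11  11  11  11  11  19
  5   0   0   0  11  11  11  11  11  19
  6   0   0   0  11  11  11  11  13  19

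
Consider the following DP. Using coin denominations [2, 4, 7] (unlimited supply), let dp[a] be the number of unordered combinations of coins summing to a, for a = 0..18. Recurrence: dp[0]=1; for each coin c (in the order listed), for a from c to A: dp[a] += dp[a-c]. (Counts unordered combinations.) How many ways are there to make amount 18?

after  coin     0     1     2     3     4     5     6     7     8     9    10    11    12    13    14    15    16    17    18
          2     1     0     1     0     1     0     1     0     1     0     1     0     1     0     1     0     1     0     1
          4     1     0     1     0     2     0     2     0     3     0     3     0     4     0     4     0     5     0     5
          7     1     0     1     0     2     0     2     1     3     1     3     2     4     2     5     3     6     3     7

7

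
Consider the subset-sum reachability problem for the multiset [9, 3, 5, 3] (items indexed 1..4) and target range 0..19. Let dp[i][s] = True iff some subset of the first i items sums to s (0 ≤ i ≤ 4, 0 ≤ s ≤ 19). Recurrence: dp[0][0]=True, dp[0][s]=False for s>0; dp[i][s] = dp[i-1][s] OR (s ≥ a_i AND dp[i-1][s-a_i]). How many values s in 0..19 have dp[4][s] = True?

i\s   0   1   2   3   4   5   6   7   8   9  10  11  12  13  14  15  16  17  18  19
  0   T   F   F   F   F   F   F   F   F   F   F   F   F   F   F   F   F   F   F   F
  1   T   F   F   F   F   F   F   F   F   T   F   F   F   F   F   F   F   F   F   F
  2   T   F   F   T   F   F   F   F   F   T   F   F   T   F   F   F   F   F   F   F
  3   T   F   F   T   F   T   F   F   T   T   F   F   T   F   T   F   F   T   F   F
  4   T   F   F   T   F   T   T   F   T   T   F   T   T   F   T   T   F   T   F   F

11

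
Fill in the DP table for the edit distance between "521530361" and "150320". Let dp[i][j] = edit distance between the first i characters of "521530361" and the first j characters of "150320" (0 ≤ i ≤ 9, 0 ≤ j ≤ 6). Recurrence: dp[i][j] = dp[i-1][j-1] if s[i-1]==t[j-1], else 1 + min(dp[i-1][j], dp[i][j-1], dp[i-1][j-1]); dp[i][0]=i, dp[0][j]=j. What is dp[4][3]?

3

   ''  1  5  0  3  2  0
''  0  1  2  3  4  5  6
 5  1  1  1  2  3  4  5
 2  2  2  2  2  3  3  4
 1  3  2  3  3  3  4  4
 5  4  3  2  3  4  4  5
 3  5  4  3  3  3  4  5
 0  6  5  4  3  4  4  4
 3  7  6  5  4  3  4  5
 6  8  7  6  5  4  4  5
 1  9  8  7  6  5  5  5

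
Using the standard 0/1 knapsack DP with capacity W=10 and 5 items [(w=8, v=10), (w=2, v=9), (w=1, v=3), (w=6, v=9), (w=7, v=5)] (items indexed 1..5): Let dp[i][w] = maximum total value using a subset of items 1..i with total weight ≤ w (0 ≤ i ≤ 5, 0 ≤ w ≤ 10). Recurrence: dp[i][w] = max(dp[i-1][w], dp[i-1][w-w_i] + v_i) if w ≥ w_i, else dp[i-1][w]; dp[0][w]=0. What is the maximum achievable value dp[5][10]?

i\w   0   1   2   3   4   5   6   7   8   9  10
  0   0   0   0   0   0   0   0   0   0   0   0
  1   0   0   0   0   0   0   0   0  10  10  10
  2   0   0   9   9   9   9   9   9  10  10  19
  3   0   3   9  12  12  12  12  12  12  13  19
  4   0   3   9  12  12  12  12  12  18  21  21
  5   0   3   9  12  12  12  12  12  18  21  21

21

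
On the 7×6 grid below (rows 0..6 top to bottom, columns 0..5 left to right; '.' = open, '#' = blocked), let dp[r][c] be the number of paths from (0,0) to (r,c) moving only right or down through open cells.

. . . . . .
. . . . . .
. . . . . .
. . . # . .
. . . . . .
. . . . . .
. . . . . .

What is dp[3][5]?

36

r\c   0   1   2   3   4   5
  0   1   1   1   1   1   1
  1   1   2   3   4   5   6
  2   1   3   6  10  15  21
  3   1   4  10   0  15  36
  4   1   5  15  15  30  66
  5   1   6  21  36  66 132
  6   1   7  28  64 130 262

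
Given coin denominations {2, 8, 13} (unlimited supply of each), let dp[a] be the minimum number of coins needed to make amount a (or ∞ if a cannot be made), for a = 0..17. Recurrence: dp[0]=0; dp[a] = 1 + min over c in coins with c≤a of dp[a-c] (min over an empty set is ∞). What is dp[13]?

1

 a  0  1  2  3  4  5  6  7  8  9 10 11 12 13 14 15 16 17
dp  0  -  1  -  2  -  3  -  1  -  2  -  3  1  4  2  2  3
(- denotes ∞ / unreachable)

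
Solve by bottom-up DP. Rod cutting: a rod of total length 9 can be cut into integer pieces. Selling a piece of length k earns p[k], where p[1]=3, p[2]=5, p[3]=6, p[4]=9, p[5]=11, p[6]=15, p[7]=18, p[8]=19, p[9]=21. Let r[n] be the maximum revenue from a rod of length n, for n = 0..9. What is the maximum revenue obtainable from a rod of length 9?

   n    0    1    2    3    4    5    6    7    8    9
r[n]    0    3    6    9   12   15   18   21   24   27

27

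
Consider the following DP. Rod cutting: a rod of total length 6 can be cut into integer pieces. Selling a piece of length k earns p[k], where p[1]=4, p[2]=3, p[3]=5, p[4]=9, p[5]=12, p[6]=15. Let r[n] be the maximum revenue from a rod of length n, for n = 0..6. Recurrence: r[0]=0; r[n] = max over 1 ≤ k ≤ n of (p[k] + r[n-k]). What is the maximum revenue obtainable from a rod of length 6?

   n    0    1    2    3    4    5    6
r[n]    0    4    8   12   16   20   24

24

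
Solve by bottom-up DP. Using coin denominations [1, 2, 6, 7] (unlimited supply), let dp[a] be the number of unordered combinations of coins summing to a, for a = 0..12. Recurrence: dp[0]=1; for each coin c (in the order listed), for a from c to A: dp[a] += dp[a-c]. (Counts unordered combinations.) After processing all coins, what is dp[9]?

after  coin     0     1     2     3     4     5     6     7     8     9    10    11    12
          1     1     1     1     1     1     1     1     1     1     1     1     1     1
          2     1     1     2     2     3     3     4     4     5     5     6     6     7
          6     1     1     2     2     3     3     5     5     7     7     9     9    12
          7     1     1     2     2     3     3     5     6     8     9    11    12    15

9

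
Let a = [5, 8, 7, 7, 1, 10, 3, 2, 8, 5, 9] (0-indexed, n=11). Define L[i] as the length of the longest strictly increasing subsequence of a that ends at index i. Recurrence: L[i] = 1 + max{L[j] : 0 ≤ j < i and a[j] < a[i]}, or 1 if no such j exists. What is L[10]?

4

   i    0    1    2    3    4    5    6    7    8    9   10
a[i]    5    8    7    7    1   10    3    2    8    5    9
L[i]    1    2    2    2    1    3    2    2    3    3    4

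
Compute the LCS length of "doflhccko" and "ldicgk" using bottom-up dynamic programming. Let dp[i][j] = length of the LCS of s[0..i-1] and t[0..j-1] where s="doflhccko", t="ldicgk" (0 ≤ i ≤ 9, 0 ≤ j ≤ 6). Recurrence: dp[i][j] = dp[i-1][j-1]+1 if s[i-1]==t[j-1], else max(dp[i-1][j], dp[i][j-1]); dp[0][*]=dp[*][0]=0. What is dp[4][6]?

   ''  l  d  i  c  g  k
''  0  0  0  0  0  0  0
 d  0  0  1  1  1  1  1
 o  0  0  1  1  1  1  1
 f  0  0  1  1  1  1  1
 l  0  1  1  1  1  1  1
 h  0  1  1  1  1  1  1
 c  0  1  1  1  2  2  2
 c  0  1  1  1  2  2  2
 k  0  1  1  1  2  2  3
 o  0  1  1  1  2  2  3

1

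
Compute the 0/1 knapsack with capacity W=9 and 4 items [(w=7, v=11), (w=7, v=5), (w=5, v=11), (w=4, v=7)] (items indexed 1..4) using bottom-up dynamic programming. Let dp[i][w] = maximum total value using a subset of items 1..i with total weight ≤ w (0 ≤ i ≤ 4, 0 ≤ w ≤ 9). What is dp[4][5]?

11

i\w   0   1   2   3   4   5   6   7   8   9
  0   0   0   0   0   0   0   0   0   0   0
  1   0   0   0   0   0   0   0  11  11  11
  2   0   0   0   0   0   0   0  11  11  11
  3   0   0   0   0   0  11  11  11  11  11
  4   0   0   0   0   7  11  11  11  11  18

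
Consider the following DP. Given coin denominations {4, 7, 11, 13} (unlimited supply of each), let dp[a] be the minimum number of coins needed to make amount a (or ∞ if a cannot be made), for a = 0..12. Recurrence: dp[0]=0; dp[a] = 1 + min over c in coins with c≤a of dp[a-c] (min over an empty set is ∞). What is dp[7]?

 a  0  1  2  3  4  5  6  7  8  9 10 11 12
dp  0  -  -  -  1  -  -  1  2  -  -  1  3
(- denotes ∞ / unreachable)

1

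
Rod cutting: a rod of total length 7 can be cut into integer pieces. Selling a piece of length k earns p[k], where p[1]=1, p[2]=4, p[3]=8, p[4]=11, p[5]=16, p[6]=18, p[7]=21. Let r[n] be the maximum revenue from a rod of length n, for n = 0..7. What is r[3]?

8

   n    0    1    2    3    4    5    6    7
r[n]    0    1    4    8   11   16   18   21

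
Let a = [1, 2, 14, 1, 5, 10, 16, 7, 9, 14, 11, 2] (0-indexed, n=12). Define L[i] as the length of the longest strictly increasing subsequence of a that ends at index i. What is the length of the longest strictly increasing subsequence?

   i    0    1    2    3    4    5    6    7    8    9   10   11
a[i]    1    2   14    1    5   10   16    7    9   14   11    2
L[i]    1    2    3    1    3    4    5    4    5    6    6    2

6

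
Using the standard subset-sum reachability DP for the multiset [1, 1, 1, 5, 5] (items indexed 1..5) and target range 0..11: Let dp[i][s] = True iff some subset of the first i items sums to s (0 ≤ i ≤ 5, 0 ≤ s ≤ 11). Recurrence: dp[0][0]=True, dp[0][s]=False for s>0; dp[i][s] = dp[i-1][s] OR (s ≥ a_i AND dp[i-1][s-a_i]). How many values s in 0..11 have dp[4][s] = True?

i\s   0   1   2   3   4   5   6   7   8   9  10  11
  0   T   F   F   F   F   F   F   F   F   F   F   F
  1   T   T   F   F   F   F   F   F   F   F   F   F
  2   T   T   T   F   F   F   F   F   F   F   F   F
  3   T   T   T   T   F   F   F   F   F   F   F   F
  4   T   T   T   T   F   T   T   T   T   F   F   F
  5   T   T   T   T   F   T   T   T   T   F   T   T

8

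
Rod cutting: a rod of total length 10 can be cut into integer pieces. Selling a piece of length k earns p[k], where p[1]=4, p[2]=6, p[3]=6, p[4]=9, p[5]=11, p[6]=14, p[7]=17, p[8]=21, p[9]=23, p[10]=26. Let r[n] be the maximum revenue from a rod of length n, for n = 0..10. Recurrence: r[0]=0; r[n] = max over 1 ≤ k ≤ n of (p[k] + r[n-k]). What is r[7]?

   n    0    1    2    3    4    5    6    7    8    9   10
r[n]    0    4    8   12   16   20   24   28   32   36   40

28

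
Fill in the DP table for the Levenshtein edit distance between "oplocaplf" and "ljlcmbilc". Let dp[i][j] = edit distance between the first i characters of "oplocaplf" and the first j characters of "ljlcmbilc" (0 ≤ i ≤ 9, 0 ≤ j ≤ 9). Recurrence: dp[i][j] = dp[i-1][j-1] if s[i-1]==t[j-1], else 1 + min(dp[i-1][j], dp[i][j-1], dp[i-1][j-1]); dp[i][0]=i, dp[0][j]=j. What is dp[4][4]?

   ''  l  j  l  c  m  b  i  l  c
''  0  1  2  3  4  5  6  7  8  9
 o  1  1  2  3  4  5  6  7  8  9
 p  2  2  2  3  4  5  6  7  8  9
 l  3  2  3  2  3  4  5  6  7  8
 o  4  3  3  3  3  4  5  6  7  8
 c  5  4  4  4  3  4  5  6  7  7
 a  6  5  5  5  4  4  5  6  7  8
 p  7  6  6  6  5  5  5  6  7  8
 l  8  7  7  6  6  6  6  6  6  7
 f  9  8  8  7  7  7  7  7  7  7

3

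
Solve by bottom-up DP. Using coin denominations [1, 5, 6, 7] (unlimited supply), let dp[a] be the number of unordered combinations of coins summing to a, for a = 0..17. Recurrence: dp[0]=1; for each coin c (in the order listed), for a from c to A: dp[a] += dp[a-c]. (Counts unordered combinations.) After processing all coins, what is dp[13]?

9

after  coin     0     1     2     3     4     5     6     7     8     9    10    11    12    13    14    15    16    17
          1     1     1     1     1     1     1     1     1     1     1     1     1     1     1     1     1     1     1
          5     1     1     1     1     1     2     2     2     2     2     3     3     3     3     3     4     4     4
          6     1     1     1     1     1     2     3     3     3     3     4     5     6     6     6     7     8     9
          7     1     1     1     1     1     2     3     4     4     4     5     6     8     9    10    11    12    14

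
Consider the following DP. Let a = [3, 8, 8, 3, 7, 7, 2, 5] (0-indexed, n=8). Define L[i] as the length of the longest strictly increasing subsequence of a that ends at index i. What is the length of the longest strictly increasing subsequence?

2

   i    0    1    2    3    4    5    6    7
a[i]    3    8    8    3    7    7    2    5
L[i]    1    2    2    1    2    2    1    2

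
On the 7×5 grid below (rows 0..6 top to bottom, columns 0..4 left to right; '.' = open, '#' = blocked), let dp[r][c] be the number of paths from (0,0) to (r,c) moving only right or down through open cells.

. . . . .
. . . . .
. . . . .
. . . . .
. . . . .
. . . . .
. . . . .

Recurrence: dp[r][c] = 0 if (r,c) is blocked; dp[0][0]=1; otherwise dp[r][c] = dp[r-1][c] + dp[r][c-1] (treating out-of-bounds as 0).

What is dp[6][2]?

28

r\c   0   1   2   3   4
  0   1   1   1   1   1
  1   1   2   3   4   5
  2   1   3   6  10  15
  3   1   4  10  20  35
  4   1   5  15  35  70
  5   1   6  21  56 126
  6   1   7  28  84 210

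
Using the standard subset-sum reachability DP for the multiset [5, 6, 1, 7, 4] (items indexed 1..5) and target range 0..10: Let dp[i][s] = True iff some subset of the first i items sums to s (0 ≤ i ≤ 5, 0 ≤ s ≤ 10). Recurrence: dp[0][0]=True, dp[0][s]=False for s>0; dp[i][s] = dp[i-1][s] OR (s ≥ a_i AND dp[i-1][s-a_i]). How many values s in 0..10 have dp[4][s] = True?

6

i\s   0   1   2   3   4   5   6   7   8   9  10
  0   T   F   F   F   F   F   F   F   F   F   F
  1   T   F   F   F   F   T   F   F   F   F   F
  2   T   F   F   F   F   T   T   F   F   F   F
  3   T   T   F   F   F   T   T   T   F   F   F
  4   T   T   F   F   F   T   T   T   T   F   F
  5   T   T   F   F   T   T   T   T   T   T   T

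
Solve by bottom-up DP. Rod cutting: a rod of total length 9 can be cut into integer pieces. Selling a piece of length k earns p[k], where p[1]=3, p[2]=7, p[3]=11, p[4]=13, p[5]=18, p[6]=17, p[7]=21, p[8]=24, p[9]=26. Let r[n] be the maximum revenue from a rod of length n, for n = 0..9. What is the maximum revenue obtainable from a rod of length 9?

   n    0    1    2    3    4    5    6    7    8    9
r[n]    0    3    7   11   14   18   22   25   29   33

33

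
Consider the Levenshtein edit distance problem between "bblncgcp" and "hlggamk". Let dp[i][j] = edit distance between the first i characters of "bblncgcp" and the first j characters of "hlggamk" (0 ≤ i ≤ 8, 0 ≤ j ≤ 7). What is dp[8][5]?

   ''  h  l  g  g  a  m  k
''  0  1  2  3  4  5  6  7
 b  1  1  2  3  4  5  6  7
 b  2  2  2  3  4  5  6  7
 l  3  3  2  3  4  5  6  7
 n  4  4  3  3  4  5  6  7
 c  5  5  4  4  4  5  6  7
 g  6  6  5  4  4  5  6  7
 c  7  7  6  5  5  5  6  7
 p  8  8  7  6  6  6  6  7

6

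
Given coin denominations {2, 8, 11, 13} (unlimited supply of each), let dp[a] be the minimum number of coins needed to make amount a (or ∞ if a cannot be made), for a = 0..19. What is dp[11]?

 a  0  1  2  3  4  5  6  7  8  9 10 11 12 13 14 15 16 17 18 19
dp  0  -  1  -  2  -  3  -  1  -  2  1  3  1  4  2  2  3  3  2
(- denotes ∞ / unreachable)

1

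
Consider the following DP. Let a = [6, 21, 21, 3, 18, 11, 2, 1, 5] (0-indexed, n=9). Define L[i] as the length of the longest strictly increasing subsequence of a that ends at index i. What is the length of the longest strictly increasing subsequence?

   i    0    1    2    3    4    5    6    7    8
a[i]    6   21   21    3   18   11    2    1    5
L[i]    1    2    2    1    2    2    1    1    2

2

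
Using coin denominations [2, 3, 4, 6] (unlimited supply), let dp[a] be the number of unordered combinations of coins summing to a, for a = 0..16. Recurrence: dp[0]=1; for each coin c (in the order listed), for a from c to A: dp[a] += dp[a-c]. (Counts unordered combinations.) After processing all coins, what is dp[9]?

after  coin     0     1     2     3     4     5     6     7     8     9    10    11    12    13    14    15    16
          2     1     0     1     0     1     0     1     0     1     0     1     0     1     0     1     0     1
          3     1     0     1     1     1     1     2     1     2     2     2     2     3     2     3     3     3
          4     1     0     1     1     2     1     3     2     4     3     5     4     7     5     8     7    10
          6     1     0     1     1     2     1     4     2     5     4     7     5    11     7    13    11    17

4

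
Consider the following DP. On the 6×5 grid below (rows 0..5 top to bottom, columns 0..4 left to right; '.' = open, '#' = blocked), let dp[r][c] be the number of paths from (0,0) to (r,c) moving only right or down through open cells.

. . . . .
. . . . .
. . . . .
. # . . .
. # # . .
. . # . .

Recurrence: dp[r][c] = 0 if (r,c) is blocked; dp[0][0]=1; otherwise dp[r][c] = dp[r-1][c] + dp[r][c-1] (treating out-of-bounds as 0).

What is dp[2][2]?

r\c   0   1   2   3   4
  0   1   1   1   1   1
  1   1   2   3   4   5
  2   1   3   6  10  15
  3   1   0   6  16  31
  4   1   0   0  16  47
  5   1   1   0  16  63

6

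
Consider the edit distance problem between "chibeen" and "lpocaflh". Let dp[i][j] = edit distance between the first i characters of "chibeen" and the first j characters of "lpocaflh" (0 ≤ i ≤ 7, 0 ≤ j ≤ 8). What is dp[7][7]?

   ''  l  p  o  c  a  f  l  h
''  0  1  2  3  4  5  6  7  8
 c  1  1  2  3  3  4  5  6  7
 h  2  2  2  3  4  4  5  6  6
 i  3  3  3  3  4  5  5  6  7
 b  4  4  4  4  4  5  6  6  7
 e  5  5  5  5  5  5  6  7  7
 e  6  6  6  6  6  6  6  7  8
 n  7  7  7  7  7  7  7  7  8

7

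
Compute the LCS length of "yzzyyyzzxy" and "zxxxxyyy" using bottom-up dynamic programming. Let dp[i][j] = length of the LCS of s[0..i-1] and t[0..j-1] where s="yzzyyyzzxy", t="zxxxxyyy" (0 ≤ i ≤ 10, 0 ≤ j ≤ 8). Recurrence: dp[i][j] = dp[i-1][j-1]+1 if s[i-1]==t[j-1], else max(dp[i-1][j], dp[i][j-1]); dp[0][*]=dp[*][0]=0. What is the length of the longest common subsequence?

   ''  z  x  x  x  x  y  y  y
''  0  0  0  0  0  0  0  0  0
 y  0  0  0  0  0  0  1  1  1
 z  0  1  1  1  1  1  1  1  1
 z  0  1  1  1  1  1  1  1  1
 y  0  1  1  1  1  1  2  2  2
 y  0  1  1  1  1  1  2  3  3
 y  0  1  1  1  1  1  2  3  4
 z  0  1  1  1  1  1  2  3  4
 z  0  1  1  1  1  1  2  3  4
 x  0  1  2  2  2  2  2  3  4
 y  0  1  2  2  2  2  3  3  4

4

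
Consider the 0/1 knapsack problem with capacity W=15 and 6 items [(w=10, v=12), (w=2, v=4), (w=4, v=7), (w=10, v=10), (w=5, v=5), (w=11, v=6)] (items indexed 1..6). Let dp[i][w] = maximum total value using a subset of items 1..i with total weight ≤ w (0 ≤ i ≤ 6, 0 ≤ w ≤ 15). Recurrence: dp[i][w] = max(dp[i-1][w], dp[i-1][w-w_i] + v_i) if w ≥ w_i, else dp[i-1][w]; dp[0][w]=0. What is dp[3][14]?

19

i\w   0   1   2   3   4   5   6   7   8   9  10  11  12  13  14  15
  0   0   0   0   0   0   0   0   0   0   0   0   0   0   0   0   0
  1   0   0   0   0   0   0   0   0   0   0  12  12  12  12  12  12
  2   0   0   4   4   4   4   4   4   4   4  12  12  16  16  16  16
  3   0   0   4   4   7   7  11  11  11  11  12  12  16  16  19  19
  4   0   0   4   4   7   7  11  11  11  11  12  12  16  16  19  19
  5   0   0   4   4   7   7  11  11  11  12  12  16  16  16  19  19
  6   0   0   4   4   7   7  11  11  11  12  12  16  16  16  19  19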